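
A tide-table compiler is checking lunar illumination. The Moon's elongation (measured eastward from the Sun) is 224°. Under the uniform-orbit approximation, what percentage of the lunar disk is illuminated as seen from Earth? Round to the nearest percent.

cos 224° = (-0.719), so f = (1 − (-0.719))/2 = 0.860, i.e. 86%.

86%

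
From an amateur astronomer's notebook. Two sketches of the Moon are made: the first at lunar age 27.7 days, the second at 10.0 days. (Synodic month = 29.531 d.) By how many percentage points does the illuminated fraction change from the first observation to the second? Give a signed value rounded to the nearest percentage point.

θ₁ = 360° × 27.7/29.531 = 337.7°, f₁ = (1 − cos θ₁)/2 = 0.037.
θ₂ = 360° × 10.0/29.531 = 121.9°, f₂ = (1 − cos θ₂)/2 = 0.764.
Change = f₂ − f₁ = +0.727 → +73 percentage points.

+73 percentage points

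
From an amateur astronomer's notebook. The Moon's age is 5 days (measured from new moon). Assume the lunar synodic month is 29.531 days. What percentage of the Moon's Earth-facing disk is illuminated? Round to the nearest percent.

Phase angle: θ = 360°·(5 d)/(29.531 d) = 61.0°.
With cos θ = 0.486, the lit fraction is (1 − 0.486)/2 ≈ 0.257, so 26%.

26%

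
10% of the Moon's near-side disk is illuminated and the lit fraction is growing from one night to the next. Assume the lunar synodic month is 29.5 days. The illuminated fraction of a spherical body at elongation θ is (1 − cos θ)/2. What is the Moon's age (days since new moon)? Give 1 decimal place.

3.0 days

cos θ = 1 − 2f = 0.800, giving a principal value of 36.9°.
Waxing ⇒ before full, so θ = 36.9°.
At 360°/29.5 d per day, 36.9° corresponds to 3.02 days.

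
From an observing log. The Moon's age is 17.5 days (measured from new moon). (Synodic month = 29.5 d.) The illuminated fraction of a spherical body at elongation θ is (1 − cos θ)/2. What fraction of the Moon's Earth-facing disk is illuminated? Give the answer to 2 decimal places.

The Moon has covered 17.5/29.5 of its cycle, so θ ≈ 360° × 17.5/29.5 = 213.6°.
With cos θ = (-0.833), the lit fraction is (1 − (-0.833))/2 ≈ 0.917.

0.92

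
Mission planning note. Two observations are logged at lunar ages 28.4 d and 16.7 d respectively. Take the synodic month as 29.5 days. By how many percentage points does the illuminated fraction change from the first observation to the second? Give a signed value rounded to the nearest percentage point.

θ₁ = 360° × 28.4/29.5 = 346.6°, f₁ = (1 − cos θ₁)/2 = 0.014.
θ₂ = 360° × 16.7/29.5 = 203.8°, f₂ = (1 − cos θ₂)/2 = 0.957.
Change = f₂ − f₁ = +0.944 → +94 percentage points.

+94 percentage points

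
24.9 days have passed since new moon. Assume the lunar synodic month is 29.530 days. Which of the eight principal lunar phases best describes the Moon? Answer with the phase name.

At 24.9/29.530 of the cycle, θ ≈ 304° — the waning crescent range.

waning crescent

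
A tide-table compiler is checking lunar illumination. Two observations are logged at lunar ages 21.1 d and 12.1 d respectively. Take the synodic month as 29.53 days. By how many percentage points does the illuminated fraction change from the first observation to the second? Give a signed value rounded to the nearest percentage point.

First observation: θ = 360°·21.1/29.53 = 257.2°, so f = 0.611.
Second observation: θ = 147.5°, f = 0.922.
Δf = 0.922 − 0.611 = +0.311, i.e. +31 pp.

+31 pp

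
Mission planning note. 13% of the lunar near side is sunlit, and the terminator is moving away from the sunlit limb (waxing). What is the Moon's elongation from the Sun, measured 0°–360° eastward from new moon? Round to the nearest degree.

cos θ = 1 − 2f = 0.740, giving a principal value of 42.3°.
Waxing ⇒ before full, so θ = 42.3°.

42°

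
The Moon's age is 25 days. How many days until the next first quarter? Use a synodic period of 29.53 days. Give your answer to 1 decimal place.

11.9 days

First quarter is 0.25 of the way through the cycle: age 0.25 × 29.53 = 7.383 d.
This lunation's first quarter (7.383 d) has passed, so add one period: 36.913 − 25 = 11.913 days.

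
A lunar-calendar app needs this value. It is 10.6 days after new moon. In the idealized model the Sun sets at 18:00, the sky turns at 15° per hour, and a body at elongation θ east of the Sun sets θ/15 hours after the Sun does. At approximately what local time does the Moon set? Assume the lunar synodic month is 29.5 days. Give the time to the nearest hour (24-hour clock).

03:00

The Moon has covered 10.6/29.5 of its cycle, so θ ≈ 360° × 10.6/29.5 = 129.4°.
At 15° of sky rotation per hour, 129.4° corresponds to a 8.62 h lag.
18:00 + 8.62 h ≈ 02:37 → 03:00 to the nearest hour.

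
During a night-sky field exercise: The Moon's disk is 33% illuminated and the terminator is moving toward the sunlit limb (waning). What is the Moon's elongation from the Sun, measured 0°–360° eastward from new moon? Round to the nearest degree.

290°

cos θ = 1 − 2f = 0.340, giving a principal value of 70.1°.
Since the Moon is past full (waning), take the reflex angle: θ = 360° − 70.1° = 289.9°.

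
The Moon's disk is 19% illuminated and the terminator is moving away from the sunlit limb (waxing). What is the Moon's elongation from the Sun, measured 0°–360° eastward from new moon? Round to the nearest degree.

52°

Invert f = (1 − cos θ)/2 to get cos θ = 1 − 2(0.19) = 0.620, hence θ₀ = arccos 0.620 = 51.7°.
Before full moon the principal value applies: θ = 51.7°.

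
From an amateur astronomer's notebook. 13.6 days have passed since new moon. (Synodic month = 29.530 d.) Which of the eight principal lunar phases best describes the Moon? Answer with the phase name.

full moon

θ ≈ 360° × 13.6/29.530 = 166°, which falls in the full moon sector.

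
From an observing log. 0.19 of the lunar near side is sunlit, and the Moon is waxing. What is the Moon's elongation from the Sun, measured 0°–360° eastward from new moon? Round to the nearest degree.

Invert f = (1 − cos θ)/2 to get cos θ = 1 − 2(0.19) = 0.620, hence θ₀ = arccos 0.620 = 51.7°.
Before full moon the principal value applies: θ = 51.7°.

52°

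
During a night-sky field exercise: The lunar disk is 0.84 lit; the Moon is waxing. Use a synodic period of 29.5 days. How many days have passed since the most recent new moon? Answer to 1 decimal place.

10.9 days

Invert f = (1 − cos θ)/2 to get cos θ = 1 − 2(0.84) = -0.680, hence θ₀ = arccos -0.680 = 132.8°.
Waxing ⇒ before full, so θ = 132.8°.
That fraction of the synodic month is 132.8/360 × 29.5 d ≈ 10.89 d.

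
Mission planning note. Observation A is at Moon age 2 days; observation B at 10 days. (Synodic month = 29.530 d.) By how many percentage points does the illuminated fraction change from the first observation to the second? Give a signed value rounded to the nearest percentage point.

+72 percentage points

First observation: θ = 360°·2/29.530 = 24.4°, so f = 0.045.
Second observation: θ = 121.9°, f = 0.764.
Δf = 0.764 − 0.045 = +0.720, i.e. +72 pp.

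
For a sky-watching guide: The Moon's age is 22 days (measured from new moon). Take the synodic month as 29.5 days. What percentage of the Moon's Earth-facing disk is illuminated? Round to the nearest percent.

51%

The Moon has covered 22/29.5 of its cycle, so θ ≈ 360° × 22/29.5 = 268.5°.
With cos θ = (-0.027), the lit fraction is (1 − (-0.027))/2 ≈ 0.513, so 51%.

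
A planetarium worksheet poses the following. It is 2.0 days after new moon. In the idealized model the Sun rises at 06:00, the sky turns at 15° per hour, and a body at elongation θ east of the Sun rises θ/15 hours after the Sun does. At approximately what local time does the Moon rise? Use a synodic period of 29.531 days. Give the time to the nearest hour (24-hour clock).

08:00

The Moon has covered 2.0/29.531 of its cycle, so θ ≈ 360° × 2.0/29.531 = 24.4°.
At 15° of sky rotation per hour, 24.4° corresponds to a 1.63 h lag.
06:00 + 1.63 h ≈ 07:38 → 08:00 to the nearest hour.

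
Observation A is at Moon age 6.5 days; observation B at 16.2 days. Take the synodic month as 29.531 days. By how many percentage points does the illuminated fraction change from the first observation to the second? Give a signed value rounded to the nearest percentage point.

+57 percentage points

θ₁ = 360° × 6.5/29.531 = 79.2°, f₁ = (1 − cos θ₁)/2 = 0.407.
θ₂ = 360° × 16.2/29.531 = 197.5°, f₂ = (1 − cos θ₂)/2 = 0.977.
Change = f₂ − f₁ = +0.570 → +57 percentage points.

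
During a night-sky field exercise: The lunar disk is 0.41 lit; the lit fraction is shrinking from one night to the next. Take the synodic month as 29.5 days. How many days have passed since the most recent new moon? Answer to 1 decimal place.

23.0 days

cos θ = 1 − 2f = 0.180, giving a principal value of 79.6°.
Waning ⇒ past full, so θ = 360° − 79.6° = 280.4°.
That fraction of the synodic month is 280.4/360 × 29.5 d ≈ 22.97 d.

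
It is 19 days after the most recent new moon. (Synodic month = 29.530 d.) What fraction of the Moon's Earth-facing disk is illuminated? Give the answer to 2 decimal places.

0.81

The Moon has covered 19/29.530 of its cycle, so θ ≈ 360° × 19/29.530 = 231.6°.
cos 231.6° = (-0.621), so f = (1 − (-0.621))/2 = 0.810.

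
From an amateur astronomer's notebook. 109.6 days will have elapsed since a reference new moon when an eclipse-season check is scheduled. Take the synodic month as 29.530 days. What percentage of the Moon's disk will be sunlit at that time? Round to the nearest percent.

62%

109.6/29.530 = 3.711 lunations, so 3 complete cycles and 21.01 d into the next.
Elongation θ = 360° × 21.01/29.530 ≈ 256.1°.
cos 256.1° = (-0.240), so f = (1 − (-0.240))/2 = 0.620, so 62%.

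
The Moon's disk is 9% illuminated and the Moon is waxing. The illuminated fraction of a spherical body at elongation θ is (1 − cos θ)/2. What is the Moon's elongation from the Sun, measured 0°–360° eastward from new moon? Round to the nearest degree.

From f = (1 − cos θ)/2: cos θ = 1 − 2×0.09 = 0.820; arccos → 34.9°.
Waxing ⇒ before full, so θ = 34.9°.

35°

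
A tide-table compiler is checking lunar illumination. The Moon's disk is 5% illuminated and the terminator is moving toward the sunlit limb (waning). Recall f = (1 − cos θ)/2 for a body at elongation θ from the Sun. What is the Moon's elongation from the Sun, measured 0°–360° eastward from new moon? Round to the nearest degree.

cos θ = 1 − 2f = 0.900, giving a principal value of 25.8°.
Since the Moon is past full (waning), take the reflex angle: θ = 360° − 25.8° = 334.2°.

334°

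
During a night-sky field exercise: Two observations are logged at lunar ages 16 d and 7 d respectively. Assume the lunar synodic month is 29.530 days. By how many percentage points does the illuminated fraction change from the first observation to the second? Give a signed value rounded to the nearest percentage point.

θ₁ = 360° × 16/29.530 = 195.1°, f₁ = (1 − cos θ₁)/2 = 0.983.
θ₂ = 360° × 7/29.530 = 85.3°, f₂ = (1 − cos θ₂)/2 = 0.459.
Change = f₂ − f₁ = -0.523 → -52 percentage points.

-52 pp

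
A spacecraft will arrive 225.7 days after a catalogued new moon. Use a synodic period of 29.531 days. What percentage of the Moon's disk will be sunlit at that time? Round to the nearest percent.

81%

225.7/29.531 = 7.643 lunations, so 7 complete cycles and 18.98 d into the next.
Elongation θ = 360° × 18.98/29.531 ≈ 231.4°.
With cos θ = (-0.624), the lit fraction is (1 − (-0.624))/2 ≈ 0.812, so 81%.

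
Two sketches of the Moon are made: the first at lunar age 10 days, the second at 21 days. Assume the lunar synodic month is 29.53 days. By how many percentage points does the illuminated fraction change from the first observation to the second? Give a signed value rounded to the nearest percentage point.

θ₁ = 360° × 10/29.53 = 121.9°, f₁ = (1 − cos θ₁)/2 = 0.764.
θ₂ = 360° × 21/29.53 = 256.0°, f₂ = (1 − cos θ₂)/2 = 0.621.
Change = f₂ − f₁ = -0.143 → -14 percentage points.

-14 percentage points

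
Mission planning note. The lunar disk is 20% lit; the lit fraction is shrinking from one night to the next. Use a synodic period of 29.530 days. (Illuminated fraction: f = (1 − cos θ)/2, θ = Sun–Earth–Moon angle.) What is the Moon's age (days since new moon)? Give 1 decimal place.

25.2 days

cos θ = 1 − 2f = 0.600, giving a principal value of 53.1°.
Waning ⇒ past full, so θ = 360° − 53.1° = 306.9°.
At 360°/29.530 d per day, 306.9° corresponds to 25.17 days.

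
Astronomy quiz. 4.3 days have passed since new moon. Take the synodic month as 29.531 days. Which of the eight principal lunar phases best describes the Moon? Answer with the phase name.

waxing crescent

At 4.3/29.531 of the cycle, θ ≈ 52° — the waxing crescent range.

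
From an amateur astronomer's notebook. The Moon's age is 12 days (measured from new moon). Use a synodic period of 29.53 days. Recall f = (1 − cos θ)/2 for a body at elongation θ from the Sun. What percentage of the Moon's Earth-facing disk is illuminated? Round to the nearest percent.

The Moon has covered 12/29.53 of its cycle, so θ ≈ 360° × 12/29.53 = 146.3°.
With cos θ = (-0.832), the lit fraction is (1 − (-0.832))/2 ≈ 0.916, so 92%.

92%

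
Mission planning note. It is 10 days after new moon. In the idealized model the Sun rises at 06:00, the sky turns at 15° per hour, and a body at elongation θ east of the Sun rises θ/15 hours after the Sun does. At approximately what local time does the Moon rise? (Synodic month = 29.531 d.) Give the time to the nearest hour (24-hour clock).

Elongation θ = 360° × 10/29.531 ≈ 121.9°.
The Moon trails the Sun by θ/15 = 121.9/15 ≈ 8.13 hours.
06:00 + 8.13 h ≈ 14:08 → 14:00 to the nearest hour.

14:00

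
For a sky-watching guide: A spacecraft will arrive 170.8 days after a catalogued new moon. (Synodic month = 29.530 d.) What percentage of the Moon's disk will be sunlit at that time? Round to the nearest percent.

39%

170.8 d spans 5 complete synodic months (5 × 29.530 = 147.65 d) plus 23.15 d.
The Moon has covered 23.15/29.530 of its cycle, so θ ≈ 360° × 23.15/29.530 = 282.2°.
Illuminated fraction = (1 − cos 282.2°)/2 = (1 − 0.212)/2 ≈ 0.394, so 39%.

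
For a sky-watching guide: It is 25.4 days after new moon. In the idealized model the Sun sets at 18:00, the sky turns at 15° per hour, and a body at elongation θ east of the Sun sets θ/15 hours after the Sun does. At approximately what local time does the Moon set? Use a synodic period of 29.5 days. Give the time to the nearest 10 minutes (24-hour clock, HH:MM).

The Moon has covered 25.4/29.5 of its cycle, so θ ≈ 360° × 25.4/29.5 = 310.0°.
At 15° of sky rotation per hour, 310.0° corresponds to a 20.66 h lag.
18:00 + 20.664 h ≈ 14:40 → 14:40 to the nearest ten minutes.

14:40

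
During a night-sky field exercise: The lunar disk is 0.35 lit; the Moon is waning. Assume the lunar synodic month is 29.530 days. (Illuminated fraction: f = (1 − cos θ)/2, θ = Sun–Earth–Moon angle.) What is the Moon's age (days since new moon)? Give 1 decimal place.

From f = (1 − cos θ)/2: cos θ = 1 − 2×0.35 = 0.300; arccos → 72.5°.
Waning ⇒ past full, so θ = 360° − 72.5° = 287.5°.
That fraction of the synodic month is 287.5/360 × 29.530 d ≈ 23.58 d.

23.6 days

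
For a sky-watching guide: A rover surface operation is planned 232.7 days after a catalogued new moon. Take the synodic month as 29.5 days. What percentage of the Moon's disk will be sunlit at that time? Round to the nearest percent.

12%

232.7 d spans 7 complete synodic months (7 × 29.5 = 206.50 d) plus 26.20 d.
Elongation θ = 360° × 26.20/29.5 ≈ 319.7°.
With cos θ = 0.763, the lit fraction is (1 − 0.763)/2 ≈ 0.119, so 12%.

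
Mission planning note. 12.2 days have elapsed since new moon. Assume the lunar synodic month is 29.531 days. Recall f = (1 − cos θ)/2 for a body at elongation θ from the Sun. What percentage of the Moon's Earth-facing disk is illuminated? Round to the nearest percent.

93%

Phase angle: θ = 360°·(12.2 d)/(29.531 d) = 148.7°.
Illuminated fraction = (1 − cos 148.7°)/2 = (1 − (-0.855))/2 ≈ 0.927, so 93%.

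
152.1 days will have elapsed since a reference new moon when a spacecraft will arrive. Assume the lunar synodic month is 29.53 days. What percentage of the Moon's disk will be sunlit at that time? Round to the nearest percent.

21%

152.1/29.53 = 5.151 lunations, so 5 complete cycles and 4.45 d into the next.
The Moon has covered 4.45/29.53 of its cycle, so θ ≈ 360° × 4.45/29.53 = 54.2°.
Illuminated fraction = (1 − cos 54.2°)/2 = (1 − 0.584)/2 ≈ 0.208, so 21%.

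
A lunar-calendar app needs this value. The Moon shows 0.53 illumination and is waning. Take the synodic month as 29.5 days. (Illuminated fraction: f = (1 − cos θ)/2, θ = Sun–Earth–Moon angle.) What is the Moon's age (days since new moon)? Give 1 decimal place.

cos θ = 1 − 2f = -0.060, giving a principal value of 93.4°.
Waning ⇒ past full, so θ = 360° − 93.4° = 266.6°.
That fraction of the synodic month is 266.6/360 × 29.5 d ≈ 21.84 d.

21.8 days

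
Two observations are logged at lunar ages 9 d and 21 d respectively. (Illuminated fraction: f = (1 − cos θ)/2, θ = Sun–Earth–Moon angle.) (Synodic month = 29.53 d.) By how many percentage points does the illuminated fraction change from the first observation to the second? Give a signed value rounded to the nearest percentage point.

-5 percentage points

First observation: θ = 360°·9/29.53 = 109.7°, so f = 0.669.
Second observation: θ = 256.0°, f = 0.621.
Δf = 0.621 − 0.669 = -0.048, i.e. -5 pp.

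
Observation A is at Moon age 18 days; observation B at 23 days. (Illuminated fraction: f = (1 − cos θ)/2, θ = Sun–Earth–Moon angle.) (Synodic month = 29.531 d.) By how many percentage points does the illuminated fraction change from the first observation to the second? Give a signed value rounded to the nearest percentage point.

First observation: θ = 360°·18/29.531 = 219.4°, so f = 0.886.
Second observation: θ = 280.4°, f = 0.410.
Δf = 0.410 − 0.886 = -0.476, i.e. -48 pp.

-48 percentage points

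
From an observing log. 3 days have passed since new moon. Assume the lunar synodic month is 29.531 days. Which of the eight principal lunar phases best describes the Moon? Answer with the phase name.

waxing crescent

θ ≈ 360° × 3/29.531 = 37°, which falls in the waxing crescent sector.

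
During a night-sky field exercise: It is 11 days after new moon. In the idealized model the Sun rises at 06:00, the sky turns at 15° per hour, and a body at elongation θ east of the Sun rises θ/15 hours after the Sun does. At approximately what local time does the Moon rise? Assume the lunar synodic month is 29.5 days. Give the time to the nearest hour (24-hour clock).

The Moon has covered 11/29.5 of its cycle, so θ ≈ 360° × 11/29.5 = 134.2°.
Delay after the Sun = 134.2° / (15°/h) ≈ 8.95 h.
06:00 + 8.95 h ≈ 14:57 → 15:00 to the nearest hour.

15:00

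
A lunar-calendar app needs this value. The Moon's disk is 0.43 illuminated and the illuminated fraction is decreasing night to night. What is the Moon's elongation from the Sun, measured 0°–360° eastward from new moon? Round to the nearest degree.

278°

From f = (1 − cos θ)/2: cos θ = 1 − 2×0.43 = 0.140; arccos → 82.0°.
Waning ⇒ past full, so θ = 360° − 82.0° = 278.0°.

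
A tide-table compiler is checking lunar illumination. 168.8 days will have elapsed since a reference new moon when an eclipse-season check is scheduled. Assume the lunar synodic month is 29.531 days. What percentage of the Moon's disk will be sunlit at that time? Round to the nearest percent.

168.8 d spans 5 complete synodic months (5 × 29.531 = 147.66 d) plus 21.15 d.
Elongation θ = 360° × 21.15/29.531 ≈ 257.8°.
Illuminated fraction = (1 − cos 257.8°)/2 = (1 − (-0.212))/2 ≈ 0.606, so 61%.

61%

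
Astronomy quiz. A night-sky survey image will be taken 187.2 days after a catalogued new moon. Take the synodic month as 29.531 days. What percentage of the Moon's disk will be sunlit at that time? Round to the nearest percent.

187.2/29.531 = 6.339 lunations, so 6 complete cycles and 10.01 d into the next.
Elongation θ = 360° × 10.01/29.531 ≈ 122.1°.
cos 122.1° = (-0.531), so f = (1 − (-0.531))/2 = 0.766, so 77%.

77%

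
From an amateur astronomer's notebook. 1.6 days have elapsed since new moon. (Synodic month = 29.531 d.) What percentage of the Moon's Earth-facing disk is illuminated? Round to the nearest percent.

3%

The Moon has covered 1.6/29.531 of its cycle, so θ ≈ 360° × 1.6/29.531 = 19.5°.
With cos θ = 0.943, the lit fraction is (1 − 0.943)/2 ≈ 0.029, so 3%.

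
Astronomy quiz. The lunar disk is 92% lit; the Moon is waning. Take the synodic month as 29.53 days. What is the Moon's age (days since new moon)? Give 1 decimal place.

17.5 days

Invert f = (1 − cos θ)/2 to get cos θ = 1 − 2(0.92) = -0.840, hence θ₀ = arccos -0.840 = 147.1°.
A waning Moon lies in 180°–360°, so θ = 360° − 147.1° = 212.9°.
At 360°/29.53 d per day, 212.9° corresponds to 17.46 days.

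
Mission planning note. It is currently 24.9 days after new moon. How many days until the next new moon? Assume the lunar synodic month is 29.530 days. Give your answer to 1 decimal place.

One full lunation from the last new moon is 29.530 d; remaining = 29.530 − 24.9 = 4.630 d.

4.6 days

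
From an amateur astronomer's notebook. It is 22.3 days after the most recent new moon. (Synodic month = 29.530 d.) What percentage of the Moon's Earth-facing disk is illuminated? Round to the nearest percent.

48%

Phase angle: θ = 360°·(22.3 d)/(29.530 d) = 271.9°.
With cos θ = 0.032, the lit fraction is (1 − 0.032)/2 ≈ 0.484, so 48%.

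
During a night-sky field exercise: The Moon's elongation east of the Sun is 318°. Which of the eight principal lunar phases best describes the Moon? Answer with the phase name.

waning crescent

318° lies in the waning crescent sector of the 8-phase cycle.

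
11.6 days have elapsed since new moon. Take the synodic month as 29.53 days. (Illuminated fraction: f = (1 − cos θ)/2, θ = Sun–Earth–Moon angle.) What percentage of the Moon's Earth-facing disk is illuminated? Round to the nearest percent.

89%

Phase angle: θ = 360°·(11.6 d)/(29.53 d) = 141.4°.
With cos θ = (-0.782), the lit fraction is (1 − (-0.782))/2 ≈ 0.891, so 89%.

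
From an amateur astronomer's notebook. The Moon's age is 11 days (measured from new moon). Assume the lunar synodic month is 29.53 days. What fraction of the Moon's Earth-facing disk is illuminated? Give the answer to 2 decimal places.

0.85

Elongation θ = 360° × 11/29.53 ≈ 134.1°.
Illuminated fraction = (1 − cos 134.1°)/2 = (1 − (-0.696))/2 ≈ 0.848.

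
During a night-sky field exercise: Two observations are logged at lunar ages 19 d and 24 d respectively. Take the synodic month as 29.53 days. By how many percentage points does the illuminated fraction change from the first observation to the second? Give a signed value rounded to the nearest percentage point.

-50 pp

θ₁ = 360° × 19/29.53 = 231.6°, f₁ = (1 − cos θ₁)/2 = 0.810.
θ₂ = 360° × 24/29.53 = 292.6°, f₂ = (1 − cos θ₂)/2 = 0.308.
Change = f₂ − f₁ = -0.502 → -50 percentage points.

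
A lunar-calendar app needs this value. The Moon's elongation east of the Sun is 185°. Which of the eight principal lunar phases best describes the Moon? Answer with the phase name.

full moon

185° lies in the full moon sector of the 8-phase cycle.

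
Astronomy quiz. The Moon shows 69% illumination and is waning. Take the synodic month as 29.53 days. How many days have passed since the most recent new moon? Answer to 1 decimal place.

20.3 days

From f = (1 − cos θ)/2: cos θ = 1 − 2×0.69 = -0.380; arccos → 112.3°.
Waning ⇒ past full, so θ = 360° − 112.3° = 247.7°.
That fraction of the synodic month is 247.7/360 × 29.53 d ≈ 20.32 d.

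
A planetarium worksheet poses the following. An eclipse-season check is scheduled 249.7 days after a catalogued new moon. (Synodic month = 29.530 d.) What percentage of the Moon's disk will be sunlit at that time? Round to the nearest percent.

98%

Reduce mod P: 249.7 − 8×29.530 = 13.46 d into the current lunation.
The Moon has covered 13.46/29.530 of its cycle, so θ ≈ 360° × 13.46/29.530 = 164.1°.
cos 164.1° = (-0.962), so f = (1 − (-0.962))/2 = 0.981, so 98%.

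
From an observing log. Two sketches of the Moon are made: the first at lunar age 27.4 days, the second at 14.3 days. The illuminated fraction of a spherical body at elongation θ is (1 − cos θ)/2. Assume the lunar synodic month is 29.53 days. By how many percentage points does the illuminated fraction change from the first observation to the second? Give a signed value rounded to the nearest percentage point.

θ₁ = 360° × 27.4/29.53 = 334.0°, f₁ = (1 − cos θ₁)/2 = 0.050.
θ₂ = 360° × 14.3/29.53 = 174.3°, f₂ = (1 − cos θ₂)/2 = 0.998.
Change = f₂ − f₁ = +0.947 → +95 percentage points.

+95 pp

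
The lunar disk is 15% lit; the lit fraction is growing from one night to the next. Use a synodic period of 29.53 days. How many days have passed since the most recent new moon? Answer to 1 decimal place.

3.7 days

Invert f = (1 − cos θ)/2 to get cos θ = 1 − 2(0.15) = 0.700, hence θ₀ = arccos 0.700 = 45.6°.
The Moon is waxing (0°–180°), so θ = 45.6° directly.
That fraction of the synodic month is 45.6/360 × 29.53 d ≈ 3.74 d.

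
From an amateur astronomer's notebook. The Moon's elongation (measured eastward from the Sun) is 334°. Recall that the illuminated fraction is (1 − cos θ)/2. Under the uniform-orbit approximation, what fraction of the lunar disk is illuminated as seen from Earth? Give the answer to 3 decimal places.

cos 334° = 0.899, so f = (1 − 0.899)/2 = 0.051.

0.051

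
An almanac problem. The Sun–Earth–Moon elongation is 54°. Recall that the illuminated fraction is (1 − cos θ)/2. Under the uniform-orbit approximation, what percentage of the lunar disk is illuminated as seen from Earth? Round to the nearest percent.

21%

f = (1 − cos 54°)/2 = (1 − 0.588)/2 ≈ 0.206, i.e. 21%.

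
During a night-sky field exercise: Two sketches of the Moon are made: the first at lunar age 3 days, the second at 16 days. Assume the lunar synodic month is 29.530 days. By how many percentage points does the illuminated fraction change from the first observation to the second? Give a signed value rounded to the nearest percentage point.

+88 pp

First observation: θ = 360°·3/29.530 = 36.6°, so f = 0.098.
Second observation: θ = 195.1°, f = 0.983.
Δf = 0.983 − 0.098 = +0.884, i.e. +88 pp.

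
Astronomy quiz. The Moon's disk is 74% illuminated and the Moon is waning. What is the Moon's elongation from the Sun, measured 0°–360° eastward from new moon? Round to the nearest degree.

Invert f = (1 − cos θ)/2 to get cos θ = 1 − 2(0.74) = -0.480, hence θ₀ = arccos -0.480 = 118.7°.
A waning Moon lies in 180°–360°, so θ = 360° − 118.7° = 241.3°.

241°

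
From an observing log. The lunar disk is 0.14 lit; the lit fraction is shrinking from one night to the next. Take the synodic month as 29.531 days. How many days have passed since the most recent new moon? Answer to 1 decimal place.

cos θ = 1 − 2f = 0.720, giving a principal value of 43.9°.
Waning ⇒ past full, so θ = 360° − 43.9° = 316.1°.
At 360°/29.531 d per day, 316.1° corresponds to 25.93 days.

25.9 days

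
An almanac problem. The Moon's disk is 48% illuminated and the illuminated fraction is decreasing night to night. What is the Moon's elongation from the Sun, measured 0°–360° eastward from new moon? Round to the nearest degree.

272°

From f = (1 − cos θ)/2: cos θ = 1 − 2×0.48 = 0.040; arccos → 87.7°.
Since the Moon is past full (waning), take the reflex angle: θ = 360° − 87.7° = 272.3°.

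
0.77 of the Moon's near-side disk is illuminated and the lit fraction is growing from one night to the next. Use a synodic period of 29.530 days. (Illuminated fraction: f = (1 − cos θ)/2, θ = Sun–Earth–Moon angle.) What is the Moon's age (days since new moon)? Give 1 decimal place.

10.1 days

Invert f = (1 − cos θ)/2 to get cos θ = 1 − 2(0.77) = -0.540, hence θ₀ = arccos -0.540 = 122.7°.
Before full moon the principal value applies: θ = 122.7°.
That fraction of the synodic month is 122.7/360 × 29.530 d ≈ 10.06 d.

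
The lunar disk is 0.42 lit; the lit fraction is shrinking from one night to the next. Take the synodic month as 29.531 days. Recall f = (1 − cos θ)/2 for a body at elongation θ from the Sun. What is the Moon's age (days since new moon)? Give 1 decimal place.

cos θ = 1 − 2f = 0.160, giving a principal value of 80.8°.
Since the Moon is past full (waning), take the reflex angle: θ = 360° − 80.8° = 279.2°.
Age = 29.531 × 279.2°/360° ≈ 22.90 days.

22.9 days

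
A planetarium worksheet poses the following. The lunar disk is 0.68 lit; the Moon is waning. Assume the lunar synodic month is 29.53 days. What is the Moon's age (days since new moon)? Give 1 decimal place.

20.4 days

From f = (1 − cos θ)/2: cos θ = 1 − 2×0.68 = -0.360; arccos → 111.1°.
Waning ⇒ past full, so θ = 360° − 111.1° = 248.9°.
That fraction of the synodic month is 248.9/360 × 29.53 d ≈ 20.42 d.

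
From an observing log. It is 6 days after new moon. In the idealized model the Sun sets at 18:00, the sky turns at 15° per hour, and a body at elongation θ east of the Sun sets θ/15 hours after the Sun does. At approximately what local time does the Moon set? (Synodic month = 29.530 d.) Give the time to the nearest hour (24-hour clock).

The Moon has covered 6/29.530 of its cycle, so θ ≈ 360° × 6/29.530 = 73.1°.
The Moon trails the Sun by θ/15 = 73.1/15 ≈ 4.88 hours.
18:00 + 4.88 h ≈ 22:53 → 23:00 to the nearest hour.

23:00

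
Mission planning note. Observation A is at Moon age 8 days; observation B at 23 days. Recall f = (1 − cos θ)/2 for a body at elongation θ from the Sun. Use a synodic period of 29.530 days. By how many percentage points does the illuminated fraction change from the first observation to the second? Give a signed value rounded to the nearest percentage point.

θ₁ = 360° × 8/29.530 = 97.5°, f₁ = (1 − cos θ₁)/2 = 0.566.
θ₂ = 360° × 23/29.530 = 280.4°, f₂ = (1 − cos θ₂)/2 = 0.410.
Change = f₂ − f₁ = -0.156 → -16 percentage points.

-16 pp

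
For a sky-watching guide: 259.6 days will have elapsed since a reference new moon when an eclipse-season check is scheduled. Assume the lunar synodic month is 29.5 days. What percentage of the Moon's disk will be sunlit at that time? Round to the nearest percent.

35%

259.6/29.5 = 8.800 lunations, so 8 complete cycles and 23.60 d into the next.
The Moon has covered 23.60/29.5 of its cycle, so θ ≈ 360° × 23.60/29.5 = 288.0°.
With cos θ = 0.309, the lit fraction is (1 − 0.309)/2 ≈ 0.345, so 35%.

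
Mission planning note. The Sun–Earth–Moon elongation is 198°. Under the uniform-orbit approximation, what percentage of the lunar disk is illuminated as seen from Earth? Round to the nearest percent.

f = (1 − cos 198°)/2 = (1 − (-0.951))/2 ≈ 0.976, i.e. 98%.

98%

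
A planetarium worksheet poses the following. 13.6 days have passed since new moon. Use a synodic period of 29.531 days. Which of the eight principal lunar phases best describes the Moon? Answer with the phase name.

θ ≈ 360° × 13.6/29.531 = 166°, which falls in the full moon sector.

full moon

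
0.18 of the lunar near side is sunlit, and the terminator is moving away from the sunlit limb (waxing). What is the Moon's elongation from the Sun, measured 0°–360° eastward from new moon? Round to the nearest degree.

50°

cos θ = 1 − 2f = 0.640, giving a principal value of 50.2°.
Before full moon the principal value applies: θ = 50.2°.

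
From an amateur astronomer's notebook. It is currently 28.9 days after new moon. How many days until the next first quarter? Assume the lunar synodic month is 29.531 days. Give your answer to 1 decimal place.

8.0 days

First quarter occurs at elongation 90°, i.e. at age 29.531 × 90/360 = 7.383 d.
This lunation's first quarter (7.383 d) has passed, so add one period: 36.914 − 28.9 = 8.014 days.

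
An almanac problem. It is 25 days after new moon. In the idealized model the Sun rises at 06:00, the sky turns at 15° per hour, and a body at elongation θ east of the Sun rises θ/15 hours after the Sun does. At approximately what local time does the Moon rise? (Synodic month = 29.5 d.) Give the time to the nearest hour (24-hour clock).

02:00

Phase angle: θ = 360°·(25 d)/(29.5 d) = 305.1°.
Delay after the Sun = 305.1° / (15°/h) ≈ 20.34 h.
06:00 + 20.34 h ≈ 02:20 → 02:00 to the nearest hour.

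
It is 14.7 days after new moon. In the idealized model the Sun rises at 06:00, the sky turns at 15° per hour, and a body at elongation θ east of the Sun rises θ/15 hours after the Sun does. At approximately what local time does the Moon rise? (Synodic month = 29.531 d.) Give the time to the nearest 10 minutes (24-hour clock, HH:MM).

18:00

Elongation θ = 360° × 14.7/29.531 ≈ 179.2°.
At 15° of sky rotation per hour, 179.2° corresponds to a 11.95 h lag.
06:00 + 11.947 h ≈ 17:57 → 18:00 to the nearest ten minutes.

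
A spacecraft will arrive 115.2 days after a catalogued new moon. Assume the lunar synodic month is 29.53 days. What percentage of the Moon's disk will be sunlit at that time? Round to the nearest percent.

Reduce mod P: 115.2 − 3×29.53 = 26.61 d into the current lunation.
Phase angle: θ = 360°·(26.61 d)/(29.53 d) = 324.4°.
With cos θ = 0.813, the lit fraction is (1 − 0.813)/2 ≈ 0.093, so 9%.

9%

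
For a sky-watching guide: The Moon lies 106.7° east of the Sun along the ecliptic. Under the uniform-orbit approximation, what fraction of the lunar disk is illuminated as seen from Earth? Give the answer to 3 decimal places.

0.644

cos 106.7° = (-0.287), so f = (1 − (-0.287))/2 = 0.644.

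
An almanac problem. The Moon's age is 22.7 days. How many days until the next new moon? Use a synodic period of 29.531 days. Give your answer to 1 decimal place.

One full lunation from the last new moon is 29.531 d; remaining = 29.531 − 22.7 = 6.831 d.

6.8 days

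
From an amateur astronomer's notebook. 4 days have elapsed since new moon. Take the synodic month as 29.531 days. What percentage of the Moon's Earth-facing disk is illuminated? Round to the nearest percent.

17%

Elongation θ = 360° × 4/29.531 ≈ 48.8°.
With cos θ = 0.659, the lit fraction is (1 − 0.659)/2 ≈ 0.170, so 17%.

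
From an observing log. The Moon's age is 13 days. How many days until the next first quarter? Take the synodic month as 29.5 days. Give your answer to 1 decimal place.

23.9 days

First quarter is 0.25 of the way through the cycle: age 0.25 × 29.5 = 7.375 d.
This lunation's first quarter (7.375 d) has passed, so add one period: 36.875 − 13 = 23.875 days.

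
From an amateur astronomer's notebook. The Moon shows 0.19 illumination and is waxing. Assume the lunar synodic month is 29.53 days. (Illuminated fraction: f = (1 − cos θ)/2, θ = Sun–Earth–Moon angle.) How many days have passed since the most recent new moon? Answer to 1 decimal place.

Invert f = (1 − cos θ)/2 to get cos θ = 1 − 2(0.19) = 0.620, hence θ₀ = arccos 0.620 = 51.7°.
Waxing ⇒ before full, so θ = 51.7°.
Age = 29.53 × 51.7°/360° ≈ 4.24 days.

4.2 days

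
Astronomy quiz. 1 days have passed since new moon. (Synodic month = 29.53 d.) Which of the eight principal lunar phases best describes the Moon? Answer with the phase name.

At 1/29.53 of the cycle, θ ≈ 12° — the new moon range.

new moon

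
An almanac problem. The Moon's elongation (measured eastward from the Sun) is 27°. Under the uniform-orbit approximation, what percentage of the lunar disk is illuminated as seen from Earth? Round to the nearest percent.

5%

Half-versine of 27°: (1 − 0.891)/2 = 0.054, i.e. 5%.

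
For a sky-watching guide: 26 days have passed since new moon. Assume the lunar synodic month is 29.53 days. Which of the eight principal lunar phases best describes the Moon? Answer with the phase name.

At 26/29.53 of the cycle, θ ≈ 317° — the waning crescent range.

waning crescent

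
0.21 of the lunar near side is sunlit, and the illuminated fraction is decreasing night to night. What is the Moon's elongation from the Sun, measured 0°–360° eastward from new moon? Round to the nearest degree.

305°

Invert f = (1 − cos θ)/2 to get cos θ = 1 − 2(0.21) = 0.580, hence θ₀ = arccos 0.580 = 54.5°.
Since the Moon is past full (waning), take the reflex angle: θ = 360° − 54.5° = 305.5°.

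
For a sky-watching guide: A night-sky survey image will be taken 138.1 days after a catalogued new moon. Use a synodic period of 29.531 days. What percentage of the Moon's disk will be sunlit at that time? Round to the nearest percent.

72%

138.1 d spans 4 complete synodic months (4 × 29.531 = 118.12 d) plus 19.98 d.
The Moon has covered 19.98/29.531 of its cycle, so θ ≈ 360° × 19.98/29.531 = 243.5°.
With cos θ = (-0.446), the lit fraction is (1 − (-0.446))/2 ≈ 0.723, so 72%.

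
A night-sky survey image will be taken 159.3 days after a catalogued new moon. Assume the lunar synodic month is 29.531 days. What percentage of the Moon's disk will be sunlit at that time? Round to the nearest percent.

89%

Reduce mod P: 159.3 − 5×29.531 = 11.65 d into the current lunation.
Phase angle: θ = 360°·(11.65 d)/(29.531 d) = 142.0°.
With cos θ = (-0.788), the lit fraction is (1 − (-0.788))/2 ≈ 0.894, so 89%.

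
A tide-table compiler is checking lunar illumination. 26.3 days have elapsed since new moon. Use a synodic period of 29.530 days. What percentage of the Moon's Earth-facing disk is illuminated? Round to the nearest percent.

The Moon has covered 26.3/29.530 of its cycle, so θ ≈ 360° × 26.3/29.530 = 320.6°.
With cos θ = 0.773, the lit fraction is (1 − 0.773)/2 ≈ 0.114, so 11%.

11%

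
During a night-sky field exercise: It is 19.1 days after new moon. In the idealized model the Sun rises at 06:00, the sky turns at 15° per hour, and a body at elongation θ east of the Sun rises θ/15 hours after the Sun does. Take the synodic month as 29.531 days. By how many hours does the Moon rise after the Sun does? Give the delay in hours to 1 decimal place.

15.5 h

The Moon has covered 19.1/29.531 of its cycle, so θ ≈ 360° × 19.1/29.531 = 232.8°.
At 15° of sky rotation per hour, 232.8° corresponds to a 15.52 h lag.
So the Moon rises 15.52 h after the Sun.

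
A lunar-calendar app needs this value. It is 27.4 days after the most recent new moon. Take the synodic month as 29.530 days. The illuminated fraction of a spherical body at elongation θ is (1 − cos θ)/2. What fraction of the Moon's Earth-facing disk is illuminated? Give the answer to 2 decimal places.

Elongation θ = 360° × 27.4/29.530 ≈ 334.0°.
With cos θ = 0.899, the lit fraction is (1 − 0.899)/2 ≈ 0.050.

0.05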